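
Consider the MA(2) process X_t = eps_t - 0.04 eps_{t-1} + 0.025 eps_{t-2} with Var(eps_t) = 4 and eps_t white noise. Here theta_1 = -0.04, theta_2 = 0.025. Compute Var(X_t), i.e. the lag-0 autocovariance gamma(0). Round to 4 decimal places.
\gamma(0) = 4.0089

For an MA(q) process X_t = eps_t + sum_i theta_i eps_{t-i} with
Var(eps_t) = sigma^2, the variance is
  gamma(0) = sigma^2 * (1 + sum_i theta_i^2).
  sum_i theta_i^2 = (-0.04)^2 + (0.025)^2 = 0.0016 + 0.000625 = 0.002225.
  gamma(0) = 4 * (1 + 0.002225) = 4 * 1.002225 = 4.0089.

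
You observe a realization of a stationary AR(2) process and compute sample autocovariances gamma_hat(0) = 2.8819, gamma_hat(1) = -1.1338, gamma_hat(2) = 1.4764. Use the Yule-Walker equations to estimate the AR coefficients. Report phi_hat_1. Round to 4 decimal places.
\hat\phi_{1} = -0.2270

The Yule-Walker equations for an AR(p) process read, in matrix form,
  Gamma_p phi = r_p,   with   (Gamma_p)_{ij} = gamma(|i - j|),
                       (r_p)_i = gamma(i),   i,j = 1..p.
Substitute the sample gammas (Toeplitz matrix and right-hand side of size 2):
  Gamma_p = [[2.8819, -1.1338], [-1.1338, 2.8819]]
  r_p     = [-1.1338, 1.4764]
Written out:
  2.8819 phi_1 - 1.1338 phi_2 = -1.1338
  -1.1338 phi_1 + 2.8819 phi_2 = 1.4764
Solve by Cramer's rule:
  det = gamma(0)^2 - gamma(1)^2 = (2.8819)^2 - (-1.1338)^2 = 8.30534761 - 1.28550244 = 7.01984517
  phi_hat_1 = [gamma(1) gamma(0) - gamma(1) gamma(2)] / det = [(-1.1338)(2.8819) - (-1.1338)(1.4764)] / 7.01984517 = -1.5935559 / 7.01984517 = -0.227
  phi_hat_2 = [gamma(0) gamma(2) - gamma(1)^2] / det = [(2.8819)(1.4764) - (-1.1338)^2] / 7.01984517 = 2.96933472 / 7.01984517 = 0.423
So phi_hat = [-0.2270, 0.4230].
Therefore phi_hat_1 = -0.2270.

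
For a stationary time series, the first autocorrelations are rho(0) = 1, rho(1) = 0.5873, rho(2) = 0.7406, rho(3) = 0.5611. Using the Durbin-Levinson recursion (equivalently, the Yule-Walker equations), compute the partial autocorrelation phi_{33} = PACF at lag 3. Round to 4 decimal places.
\phi_{33} = 0.0820

The PACF at lag k is phi_{kk}, the last component of the solution
to the Yule-Walker system G_k phi = r_k where
  (G_k)_{ij} = rho(|i - j|), (r_k)_i = rho(i), i,j = 1..k.
Equivalently, Durbin-Levinson gives phi_{kk} iteratively:
  phi_{11} = rho(1)
  phi_{kk} = [rho(k) - sum_{j=1..k-1} phi_{k-1,j} rho(k-j)]
            / [1 - sum_{j=1..k-1} phi_{k-1,j} rho(j)],
  phi_{k,j} = phi_{k-1,j} - phi_{kk} phi_{k-1,k-j},  j = 1..k-1.
Step k = 1:
  phi_11 = rho(1) = 0.5873.
Step k = 2:
  phi_22 = [rho(2) - phi_11 rho(1)] / [1 - phi_11 rho(1)] = [0.7406 - (0.5873)(0.5873)] / [1 - (0.5873)(0.5873)]
         = 0.39567871 / 0.65507871 = 0.604017.
  Update: phi_21 = phi_11 - phi_22 phi_11 = 0.5873 - (0.604017)(0.5873) = 0.232561.
Step k = 3:
  phi_33 = [rho(3) - phi_21 rho(2) - phi_22 rho(1)] / [1 - phi_21 rho(1) - phi_22 rho(2)]
    numerator   = 0.5611 - (0.232561)(0.7406) - (0.604017)(0.5873) = 0.03412627
    denominator = 1 - (0.232561)(0.5873) - (0.604017)(0.7406) = 0.41608202
  phi_33 = 0.03412627 / 0.41608202 = 0.082.
Therefore phi_{33} = 0.0820.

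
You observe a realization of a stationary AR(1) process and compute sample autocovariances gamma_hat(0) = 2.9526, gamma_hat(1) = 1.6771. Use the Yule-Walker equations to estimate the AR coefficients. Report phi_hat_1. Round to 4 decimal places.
\hat\phi_{1} = 0.5680

The Yule-Walker equations for an AR(p) process read, in matrix form,
  Gamma_p phi = r_p,   with   (Gamma_p)_{ij} = gamma(|i - j|),
                       (r_p)_i = gamma(i),   i,j = 1..p.
Substitute the sample gammas (Toeplitz matrix and right-hand side of size 1):
  Gamma_p = [[2.9526]]
  r_p     = [1.6771]
With p = 1 this is the single equation gamma(0) phi_1 = gamma(1):
  phi_hat_1 = gamma(1) / gamma(0) = 1.6771 / 2.9526 = 0.5680.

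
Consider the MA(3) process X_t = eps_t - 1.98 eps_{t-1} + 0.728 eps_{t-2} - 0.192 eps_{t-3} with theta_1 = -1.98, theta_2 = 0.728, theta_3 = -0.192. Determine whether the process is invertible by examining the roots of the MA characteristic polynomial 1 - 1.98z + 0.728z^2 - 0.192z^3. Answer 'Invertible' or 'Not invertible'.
\text{Not invertible}

The MA(q) characteristic polynomial is P(z) = 1 - 1.98z + 0.728z^2 - 0.192z^3.
Invertibility requires all roots to lie outside the unit circle, i.e. |z| > 1 for every root.
Degree 3: look for a simple real root z0 first, then factor out (1 - z/z0) and solve the remaining quadratic.
Testing z0 = 0.625: P(0.625) = 1 + (-1.98)(0.625) + (0.728)(0.625)^2 + (-0.192)(0.625)^3
  = 1 + (-1.2375) + (0.284375) + (-0.046875) = 0.  So z_0 = 0.625 is a root, |z_0| = 0.625.
Divide out the factor (1 - 1.6 z) = (1 - z/z0) (since 1/z0 = 1.6):
  P(z) = (1 - 1.6 z)(1 + (-0.38) z + (0.12) z^2)
  [check: z-coef -0.38 - (1.6) = -1.98; z^2-coef 0.12 - (1.6)(-0.38) = 0.728; z^3-coef -(1.6)(0.12) = -0.192.]
Remaining roots from the quadratic factor 1 + (-0.38) z + (0.12) z^2:
  Set 1 + (-0.38) z + (0.12) z^2 = 0, i.e. a z^2 + b z + c = 0 with a = 0.12, b = -0.38, c = 1.
  Discriminant D = b^2 - 4ac = (-0.38)^2 - 4*(0.12)*1 = 0.1444 - (0.48) = -0.3356.
  D < 0, so the roots are the complex-conjugate pair z = (-b +/- i sqrt(-D)) / (2a) = 1.5833 +/- 2.4138i.
  For a conjugate pair |z|^2 = z * conj(z) = (product of roots) = c/a = 1/(0.12) = 8.333333, so |z| = sqrt(8.333333) = 2.8868 for both roots.
Moduli of all roots: 0.6250, 2.8868, 2.8868.
All moduli strictly greater than 1? No.
Verdict: Not invertible.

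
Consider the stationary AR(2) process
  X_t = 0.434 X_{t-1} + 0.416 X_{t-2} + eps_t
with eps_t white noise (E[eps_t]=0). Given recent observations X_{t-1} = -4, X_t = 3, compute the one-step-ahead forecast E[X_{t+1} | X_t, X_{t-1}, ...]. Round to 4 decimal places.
E[X_{t+1} \mid \mathcal F_t] = -0.3620

For an AR(p) model X_t = c + sum_i phi_i X_{t-i} + eps_t, the
one-step-ahead conditional mean is
  E[X_{t+1} | X_t, ...] = c + sum_i phi_i X_{t+1-i}.
Substitute known values:
  E[X_{t+1} | ...] = (0.434) * (3) + (0.416) * (-4)
                   = -0.3620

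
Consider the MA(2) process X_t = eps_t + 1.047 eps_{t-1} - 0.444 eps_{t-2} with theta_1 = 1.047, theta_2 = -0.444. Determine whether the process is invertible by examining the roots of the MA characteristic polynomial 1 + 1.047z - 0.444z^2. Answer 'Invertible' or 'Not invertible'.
\text{Not invertible}

The MA(q) characteristic polynomial is P(z) = 1 + 1.047z - 0.444z^2.
Invertibility requires all roots to lie outside the unit circle, i.e. |z| > 1 for every root.
Set 1 + (1.047) z + (-0.444) z^2 = 0, i.e. a z^2 + b z + c = 0 with a = -0.444, b = 1.047, c = 1.
Discriminant D = b^2 - 4ac = (1.047)^2 - 4*(-0.444)*1 = 1.096209 - (-1.776) = 2.872209.
D >= 0, so the roots are real: z = (-b +/- sqrt(D)) / (2a) = (-1.047 +/- 1.694759) / (-0.888).
  z_1 = (-1.047 + 1.694759) / (-0.888) = -0.7295,   |z_1| = 0.7295.
  z_2 = (-1.047 - 1.694759) / (-0.888) = 3.0876,   |z_2| = 3.0876.
Moduli of all roots: 0.7295, 3.0876.
All moduli strictly greater than 1? No.
Verdict: Not invertible.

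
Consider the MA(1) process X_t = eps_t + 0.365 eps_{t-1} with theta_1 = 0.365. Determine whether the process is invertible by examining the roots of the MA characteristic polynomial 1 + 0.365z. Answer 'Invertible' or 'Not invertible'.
\text{Invertible}

The MA(q) characteristic polynomial is P(z) = 1 + 0.365z.
Invertibility requires all roots to lie outside the unit circle, i.e. |z| > 1 for every root.
This is linear in z: 1 + (0.365) z = 0  =>  z = -1/(0.365) = -2.739726,  |z| = 2.739726.
Moduli of all roots: 2.7397.
All moduli strictly greater than 1? Yes.
Verdict: Invertible.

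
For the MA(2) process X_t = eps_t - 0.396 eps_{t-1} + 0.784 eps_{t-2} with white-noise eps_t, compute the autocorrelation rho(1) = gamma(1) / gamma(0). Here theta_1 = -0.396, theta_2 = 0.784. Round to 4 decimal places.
\rho(1) = -0.3988

For an MA(q) process with theta_0 = 1, the autocovariance is
  gamma(k) = sigma^2 * sum_{i=0..q-k} theta_i * theta_{i+k},
and rho(k) = gamma(k) / gamma(0). Sigma^2 cancels.
  numerator   = (1)*(-0.396) + (-0.396)*(0.784) = -0.706464.
  denominator = (1)^2 + (-0.396)^2 + (0.784)^2 = 1.771472.
  rho(1) = -0.706464 / 1.771472 = -0.3988.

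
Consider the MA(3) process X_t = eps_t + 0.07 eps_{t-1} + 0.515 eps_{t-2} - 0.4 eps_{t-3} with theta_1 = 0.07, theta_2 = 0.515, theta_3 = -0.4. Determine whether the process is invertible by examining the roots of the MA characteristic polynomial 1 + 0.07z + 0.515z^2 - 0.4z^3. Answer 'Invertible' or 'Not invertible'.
\text{Invertible}

The MA(q) characteristic polynomial is P(z) = 1 + 0.07z + 0.515z^2 - 0.4z^3.
Invertibility requires all roots to lie outside the unit circle, i.e. |z| > 1 for every root.
Degree 3: look for a simple real root z0 first, then factor out (1 - z/z0) and solve the remaining quadratic.
Testing z0 = 2: P(2) = 1 + (0.07)(2) + (0.515)(2)^2 + (-0.4)(2)^3
  = 1 + (0.14) + (2.06) + (-3.2) = 0.  So z_0 = 2 is a root, |z_0| = 2.
Divide out the factor (1 - 0.5 z) = (1 - z/z0) (since 1/z0 = 0.5):
  P(z) = (1 - 0.5 z)(1 + (0.57) z + (0.8) z^2)
  [check: z-coef 0.57 - (0.5) = 0.07; z^2-coef 0.8 - (0.5)(0.57) = 0.515; z^3-coef -(0.5)(0.8) = -0.4.]
Remaining roots from the quadratic factor 1 + (0.57) z + (0.8) z^2:
  Set 1 + (0.57) z + (0.8) z^2 = 0, i.e. a z^2 + b z + c = 0 with a = 0.8, b = 0.57, c = 1.
  Discriminant D = b^2 - 4ac = (0.57)^2 - 4*(0.8)*1 = 0.3249 - (3.2) = -2.8751.
  D < 0, so the roots are the complex-conjugate pair z = (-b +/- i sqrt(-D)) / (2a) = -0.3562 +/- 1.0598i.
  For a conjugate pair |z|^2 = z * conj(z) = (product of roots) = c/a = 1/(0.8) = 1.25, so |z| = sqrt(1.25) = 1.118 for both roots.
Moduli of all roots: 2.0000, 1.1180, 1.1180.
All moduli strictly greater than 1? Yes.
Verdict: Invertible.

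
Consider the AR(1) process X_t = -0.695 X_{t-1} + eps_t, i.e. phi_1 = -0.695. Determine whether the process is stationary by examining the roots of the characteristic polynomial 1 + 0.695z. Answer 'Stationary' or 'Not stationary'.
\text{Stationary}

The AR(p) characteristic polynomial is P(z) = 1 + 0.695z.
Stationarity requires all roots to lie outside the unit circle, i.e. |z| > 1 for every root.
This is linear in z: 1 + (0.695) z = 0  =>  z = -1/(0.695) = -1.438849,  |z| = 1.438849.
Moduli of all roots: 1.4388.
All moduli strictly greater than 1? Yes.
Verdict: Stationary.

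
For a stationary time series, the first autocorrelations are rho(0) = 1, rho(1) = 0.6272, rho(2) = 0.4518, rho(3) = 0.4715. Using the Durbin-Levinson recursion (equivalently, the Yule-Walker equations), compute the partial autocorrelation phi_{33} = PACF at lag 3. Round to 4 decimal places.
\phi_{33} = 0.2579

The PACF at lag k is phi_{kk}, the last component of the solution
to the Yule-Walker system G_k phi = r_k where
  (G_k)_{ij} = rho(|i - j|), (r_k)_i = rho(i), i,j = 1..k.
Equivalently, Durbin-Levinson gives phi_{kk} iteratively:
  phi_{11} = rho(1)
  phi_{kk} = [rho(k) - sum_{j=1..k-1} phi_{k-1,j} rho(k-j)]
            / [1 - sum_{j=1..k-1} phi_{k-1,j} rho(j)],
  phi_{k,j} = phi_{k-1,j} - phi_{kk} phi_{k-1,k-j},  j = 1..k-1.
Step k = 1:
  phi_11 = rho(1) = 0.6272.
Step k = 2:
  phi_22 = [rho(2) - phi_11 rho(1)] / [1 - phi_11 rho(1)] = [0.4518 - (0.6272)(0.6272)] / [1 - (0.6272)(0.6272)]
         = 0.05842016 / 0.60662016 = 0.096304.
  Update: phi_21 = phi_11 - phi_22 phi_11 = 0.6272 - (0.096304)(0.6272) = 0.566798.
Step k = 3:
  phi_33 = [rho(3) - phi_21 rho(2) - phi_22 rho(1)] / [1 - phi_21 rho(1) - phi_22 rho(2)]
    numerator   = 0.4715 - (0.566798)(0.4518) - (0.096304)(0.6272) = 0.15501862
    denominator = 1 - (0.566798)(0.6272) - (0.096304)(0.4518) = 0.60099404
  phi_33 = 0.15501862 / 0.60099404 = 0.2579.
Therefore phi_{33} = 0.2579.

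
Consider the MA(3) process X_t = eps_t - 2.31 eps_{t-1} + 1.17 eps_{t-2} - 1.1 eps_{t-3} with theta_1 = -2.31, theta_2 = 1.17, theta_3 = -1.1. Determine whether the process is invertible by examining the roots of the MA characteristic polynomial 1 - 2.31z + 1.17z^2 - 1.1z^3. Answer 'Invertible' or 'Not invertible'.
\text{Not invertible}

The MA(q) characteristic polynomial is P(z) = 1 - 2.31z + 1.17z^2 - 1.1z^3.
Invertibility requires all roots to lie outside the unit circle, i.e. |z| > 1 for every root.
Degree 3: look for a simple real root z0 first, then factor out (1 - z/z0) and solve the remaining quadratic.
Testing z0 = 0.5: P(0.5) = 1 + (-2.31)(0.5) + (1.17)(0.5)^2 + (-1.1)(0.5)^3
  = 1 + (-1.155) + (0.2925) + (-0.1375) = 0.  So z_0 = 0.5 is a root, |z_0| = 0.5.
Divide out the factor (1 - 2 z) = (1 - z/z0) (since 1/z0 = 2):
  P(z) = (1 - 2 z)(1 + (-0.31) z + (0.55) z^2)
  [check: z-coef -0.31 - (2) = -2.31; z^2-coef 0.55 - (2)(-0.31) = 1.17; z^3-coef -(2)(0.55) = -1.1.]
Remaining roots from the quadratic factor 1 + (-0.31) z + (0.55) z^2:
  Set 1 + (-0.31) z + (0.55) z^2 = 0, i.e. a z^2 + b z + c = 0 with a = 0.55, b = -0.31, c = 1.
  Discriminant D = b^2 - 4ac = (-0.31)^2 - 4*(0.55)*1 = 0.0961 - (2.2) = -2.1039.
  D < 0, so the roots are the complex-conjugate pair z = (-b +/- i sqrt(-D)) / (2a) = 0.2818 +/- 1.3186i.
  For a conjugate pair |z|^2 = z * conj(z) = (product of roots) = c/a = 1/(0.55) = 1.818182, so |z| = sqrt(1.818182) = 1.3484 for both roots.
Moduli of all roots: 0.5000, 1.3484, 1.3484.
All moduli strictly greater than 1? No.
Verdict: Not invertible.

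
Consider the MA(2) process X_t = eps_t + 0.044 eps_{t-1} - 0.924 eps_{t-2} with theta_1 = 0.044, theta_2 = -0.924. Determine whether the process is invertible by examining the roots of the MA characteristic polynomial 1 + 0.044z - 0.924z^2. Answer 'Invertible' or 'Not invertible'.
\text{Invertible}

The MA(q) characteristic polynomial is P(z) = 1 + 0.044z - 0.924z^2.
Invertibility requires all roots to lie outside the unit circle, i.e. |z| > 1 for every root.
Set 1 + (0.044) z + (-0.924) z^2 = 0, i.e. a z^2 + b z + c = 0 with a = -0.924, b = 0.044, c = 1.
Discriminant D = b^2 - 4ac = (0.044)^2 - 4*(-0.924)*1 = 0.001936 - (-3.696) = 3.697936.
D >= 0, so the roots are real: z = (-b +/- sqrt(D)) / (2a) = (-0.044 +/- 1.923002) / (-1.848).
  z_1 = (-0.044 + 1.923002) / (-1.848) = -1.0168,   |z_1| = 1.0168.
  z_2 = (-0.044 - 1.923002) / (-1.848) = 1.0644,   |z_2| = 1.0644.
Moduli of all roots: 1.0168, 1.0644.
All moduli strictly greater than 1? Yes.
Verdict: Invertible.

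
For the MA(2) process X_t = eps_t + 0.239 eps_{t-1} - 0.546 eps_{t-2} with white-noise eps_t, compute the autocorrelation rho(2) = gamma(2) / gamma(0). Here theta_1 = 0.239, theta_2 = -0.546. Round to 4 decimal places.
\rho(2) = -0.4029

For an MA(q) process with theta_0 = 1, the autocovariance is
  gamma(k) = sigma^2 * sum_{i=0..q-k} theta_i * theta_{i+k},
and rho(k) = gamma(k) / gamma(0). Sigma^2 cancels.
  numerator   = (1)*(-0.546) = -0.546.
  denominator = (1)^2 + (0.239)^2 + (-0.546)^2 = 1.355237.
  rho(2) = -0.546 / 1.355237 = -0.4029.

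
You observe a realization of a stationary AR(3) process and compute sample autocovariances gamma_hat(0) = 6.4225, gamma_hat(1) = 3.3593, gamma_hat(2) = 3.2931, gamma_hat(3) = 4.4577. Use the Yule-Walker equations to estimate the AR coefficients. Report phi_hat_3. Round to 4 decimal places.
\hat\phi_{3} = 0.5280

The Yule-Walker equations for an AR(p) process read, in matrix form,
  Gamma_p phi = r_p,   with   (Gamma_p)_{ij} = gamma(|i - j|),
                       (r_p)_i = gamma(i),   i,j = 1..p.
Substitute the sample gammas (Toeplitz matrix and right-hand side of size 3):
  Gamma_p = [[6.4225, 3.3593, 3.2931], [3.3593, 6.4225, 3.3593], [3.2931, 3.3593, 6.4225]]
  r_p     = [3.3593, 3.2931, 4.4577]
Written out (R1..R3):
  (R1) 6.4225 phi_1 + 3.3593 phi_2 + 3.2931 phi_3 = 3.3593
  (R2) 3.3593 phi_1 + 6.4225 phi_2 + 3.3593 phi_3 = 3.2931
  (R3) 3.2931 phi_1 + 3.3593 phi_2 + 6.4225 phi_3 = 4.4577
Gaussian elimination:
  R2 <- R2 - (3.3593/6.4225) R1 = R2 - (0.523052) R1:  4.665412 phi_2 + 1.636838 phi_3 = 1.536012
  R3 <- R3 - (3.2931/6.4225) R1 = R3 - (0.512744) R1:  1.636838 phi_2 + 4.733982 phi_3 = 2.735238
  R3 <- R3 - (1.636838/4.665412) R2 = R3 - (0.350845) R2:  4.159705 phi_3 = 2.196335
Back-substitution:
  phi_hat_3 = 2.196335 / 4.159705 = 0.528003
  phi_hat_2 = (1.536012 - (1.636838)(0.528003)) / 4.665412 = 0.143987
  phi_hat_1 = (3.3593 - (3.3593)(0.143987) - (3.2931)(0.528003)) / 6.4225 = 0.177009
So phi_hat = [0.1770, 0.1440, 0.5280].
Therefore phi_hat_3 = 0.5280.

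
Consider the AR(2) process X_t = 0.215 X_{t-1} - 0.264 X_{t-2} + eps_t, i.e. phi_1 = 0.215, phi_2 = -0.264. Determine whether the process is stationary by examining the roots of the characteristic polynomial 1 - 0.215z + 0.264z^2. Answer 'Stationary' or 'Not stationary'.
\text{Stationary}

The AR(p) characteristic polynomial is P(z) = 1 - 0.215z + 0.264z^2.
Stationarity requires all roots to lie outside the unit circle, i.e. |z| > 1 for every root.
Set 1 + (-0.215) z + (0.264) z^2 = 0, i.e. a z^2 + b z + c = 0 with a = 0.264, b = -0.215, c = 1.
Discriminant D = b^2 - 4ac = (-0.215)^2 - 4*(0.264)*1 = 0.046225 - (1.056) = -1.009775.
D < 0, so the roots are the complex-conjugate pair z = (-b +/- i sqrt(-D)) / (2a) = 0.4072 +/- 1.9032i.
For a conjugate pair |z|^2 = z * conj(z) = (product of roots) = c/a = 1/(0.264) = 3.787879, so |z| = sqrt(3.787879) = 1.9462 for both roots.
Moduli of all roots: 1.9462, 1.9462.
All moduli strictly greater than 1? Yes.
Verdict: Stationary.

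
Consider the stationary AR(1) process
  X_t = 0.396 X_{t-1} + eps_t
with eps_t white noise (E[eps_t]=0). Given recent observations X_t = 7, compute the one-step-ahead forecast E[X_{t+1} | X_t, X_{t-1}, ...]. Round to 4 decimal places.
E[X_{t+1} \mid \mathcal F_t] = 2.7720

For an AR(p) model X_t = c + sum_i phi_i X_{t-i} + eps_t, the
one-step-ahead conditional mean is
  E[X_{t+1} | X_t, ...] = c + sum_i phi_i X_{t+1-i}.
Substitute known values:
  E[X_{t+1} | ...] = (0.396) * (7)
                   = 2.7720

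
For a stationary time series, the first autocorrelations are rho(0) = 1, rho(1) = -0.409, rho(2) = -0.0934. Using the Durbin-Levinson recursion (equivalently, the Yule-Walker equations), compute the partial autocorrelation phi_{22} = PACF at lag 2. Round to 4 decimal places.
\phi_{22} = -0.3130

The PACF at lag k is phi_{kk}, the last component of the solution
to the Yule-Walker system G_k phi = r_k where
  (G_k)_{ij} = rho(|i - j|), (r_k)_i = rho(i), i,j = 1..k.
Equivalently, Durbin-Levinson gives phi_{kk} iteratively:
  phi_{11} = rho(1)
  phi_{kk} = [rho(k) - sum_{j=1..k-1} phi_{k-1,j} rho(k-j)]
            / [1 - sum_{j=1..k-1} phi_{k-1,j} rho(j)],
  phi_{k,j} = phi_{k-1,j} - phi_{kk} phi_{k-1,k-j},  j = 1..k-1.
Step k = 1:
  phi_11 = rho(1) = -0.409.
Step k = 2:
  phi_22 = [rho(2) - phi_11 rho(1)] / [1 - phi_11 rho(1)] = [-0.0934 - (-0.409)(-0.409)] / [1 - (-0.409)(-0.409)]
         = -0.260681 / 0.832719 = -0.313.
Therefore phi_{22} = -0.3130.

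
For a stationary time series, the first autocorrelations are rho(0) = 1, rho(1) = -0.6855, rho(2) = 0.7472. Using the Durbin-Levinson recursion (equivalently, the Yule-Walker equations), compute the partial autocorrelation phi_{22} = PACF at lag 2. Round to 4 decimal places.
\phi_{22} = 0.5231

The PACF at lag k is phi_{kk}, the last component of the solution
to the Yule-Walker system G_k phi = r_k where
  (G_k)_{ij} = rho(|i - j|), (r_k)_i = rho(i), i,j = 1..k.
Equivalently, Durbin-Levinson gives phi_{kk} iteratively:
  phi_{11} = rho(1)
  phi_{kk} = [rho(k) - sum_{j=1..k-1} phi_{k-1,j} rho(k-j)]
            / [1 - sum_{j=1..k-1} phi_{k-1,j} rho(j)],
  phi_{k,j} = phi_{k-1,j} - phi_{kk} phi_{k-1,k-j},  j = 1..k-1.
Step k = 1:
  phi_11 = rho(1) = -0.6855.
Step k = 2:
  phi_22 = [rho(2) - phi_11 rho(1)] / [1 - phi_11 rho(1)] = [0.7472 - (-0.6855)(-0.6855)] / [1 - (-0.6855)(-0.6855)]
         = 0.27728975 / 0.53008975 = 0.5231.
Therefore phi_{22} = 0.5231.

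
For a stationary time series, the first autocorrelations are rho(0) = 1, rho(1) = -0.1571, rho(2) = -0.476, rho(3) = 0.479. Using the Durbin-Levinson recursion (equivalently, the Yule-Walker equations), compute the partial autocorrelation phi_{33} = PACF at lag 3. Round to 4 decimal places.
\phi_{33} = 0.3970

The PACF at lag k is phi_{kk}, the last component of the solution
to the Yule-Walker system G_k phi = r_k where
  (G_k)_{ij} = rho(|i - j|), (r_k)_i = rho(i), i,j = 1..k.
Equivalently, Durbin-Levinson gives phi_{kk} iteratively:
  phi_{11} = rho(1)
  phi_{kk} = [rho(k) - sum_{j=1..k-1} phi_{k-1,j} rho(k-j)]
            / [1 - sum_{j=1..k-1} phi_{k-1,j} rho(j)],
  phi_{k,j} = phi_{k-1,j} - phi_{kk} phi_{k-1,k-j},  j = 1..k-1.
Step k = 1:
  phi_11 = rho(1) = -0.1571.
Step k = 2:
  phi_22 = [rho(2) - phi_11 rho(1)] / [1 - phi_11 rho(1)] = [-0.476 - (-0.1571)(-0.1571)] / [1 - (-0.1571)(-0.1571)]
         = -0.50068041 / 0.97531959 = -0.51335.
  Update: phi_21 = phi_11 - phi_22 phi_11 = -0.1571 - (-0.51335)(-0.1571) = -0.237747.
Step k = 3:
  phi_33 = [rho(3) - phi_21 rho(2) - phi_22 rho(1)] / [1 - phi_21 rho(1) - phi_22 rho(2)]
    numerator   = 0.479 - (-0.237747)(-0.476) - (-0.51335)(-0.1571) = 0.28518498
    denominator = 1 - (-0.237747)(-0.1571) - (-0.51335)(-0.476) = 0.71829525
  phi_33 = 0.28518498 / 0.71829525 = 0.397.
Therefore phi_{33} = 0.3970.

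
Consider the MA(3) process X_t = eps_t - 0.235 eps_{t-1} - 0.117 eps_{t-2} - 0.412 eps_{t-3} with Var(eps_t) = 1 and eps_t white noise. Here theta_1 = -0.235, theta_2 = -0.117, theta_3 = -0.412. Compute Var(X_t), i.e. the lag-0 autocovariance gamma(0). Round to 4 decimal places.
\gamma(0) = 1.2387

For an MA(q) process X_t = eps_t + sum_i theta_i eps_{t-i} with
Var(eps_t) = sigma^2, the variance is
  gamma(0) = sigma^2 * (1 + sum_i theta_i^2).
  sum_i theta_i^2 = (-0.235)^2 + (-0.117)^2 + (-0.412)^2 = 0.055225 + 0.013689 + 0.169744 = 0.238658.
  gamma(0) = 1 * (1 + 0.238658) = 1 * 1.238658 = 1.238658, which rounds to 1.2387.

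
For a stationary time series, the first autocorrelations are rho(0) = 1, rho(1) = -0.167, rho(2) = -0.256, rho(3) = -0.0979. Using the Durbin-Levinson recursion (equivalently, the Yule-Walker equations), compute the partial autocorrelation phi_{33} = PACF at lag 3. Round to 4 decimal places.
\phi_{33} = -0.2271

The PACF at lag k is phi_{kk}, the last component of the solution
to the Yule-Walker system G_k phi = r_k where
  (G_k)_{ij} = rho(|i - j|), (r_k)_i = rho(i), i,j = 1..k.
Equivalently, Durbin-Levinson gives phi_{kk} iteratively:
  phi_{11} = rho(1)
  phi_{kk} = [rho(k) - sum_{j=1..k-1} phi_{k-1,j} rho(k-j)]
            / [1 - sum_{j=1..k-1} phi_{k-1,j} rho(j)],
  phi_{k,j} = phi_{k-1,j} - phi_{kk} phi_{k-1,k-j},  j = 1..k-1.
Step k = 1:
  phi_11 = rho(1) = -0.167.
Step k = 2:
  phi_22 = [rho(2) - phi_11 rho(1)] / [1 - phi_11 rho(1)] = [-0.256 - (-0.167)(-0.167)] / [1 - (-0.167)(-0.167)]
         = -0.283889 / 0.972111 = -0.292034.
  Update: phi_21 = phi_11 - phi_22 phi_11 = -0.167 - (-0.292034)(-0.167) = -0.21577.
Step k = 3:
  phi_33 = [rho(3) - phi_21 rho(2) - phi_22 rho(1)] / [1 - phi_21 rho(1) - phi_22 rho(2)]
    numerator   = -0.0979 - (-0.21577)(-0.256) - (-0.292034)(-0.167) = -0.20190662
    denominator = 1 - (-0.21577)(-0.167) - (-0.292034)(-0.256) = 0.8892059
  phi_33 = -0.20190662 / 0.8892059 = -0.2271.
Therefore phi_{33} = -0.2271.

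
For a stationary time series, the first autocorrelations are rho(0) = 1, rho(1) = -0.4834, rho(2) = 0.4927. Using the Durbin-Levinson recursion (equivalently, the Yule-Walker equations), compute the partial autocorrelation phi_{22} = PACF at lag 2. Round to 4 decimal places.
\phi_{22} = 0.3380

The PACF at lag k is phi_{kk}, the last component of the solution
to the Yule-Walker system G_k phi = r_k where
  (G_k)_{ij} = rho(|i - j|), (r_k)_i = rho(i), i,j = 1..k.
Equivalently, Durbin-Levinson gives phi_{kk} iteratively:
  phi_{11} = rho(1)
  phi_{kk} = [rho(k) - sum_{j=1..k-1} phi_{k-1,j} rho(k-j)]
            / [1 - sum_{j=1..k-1} phi_{k-1,j} rho(j)],
  phi_{k,j} = phi_{k-1,j} - phi_{kk} phi_{k-1,k-j},  j = 1..k-1.
Step k = 1:
  phi_11 = rho(1) = -0.4834.
Step k = 2:
  phi_22 = [rho(2) - phi_11 rho(1)] / [1 - phi_11 rho(1)] = [0.4927 - (-0.4834)(-0.4834)] / [1 - (-0.4834)(-0.4834)]
         = 0.25902444 / 0.76632444 = 0.338.
Therefore phi_{22} = 0.3380.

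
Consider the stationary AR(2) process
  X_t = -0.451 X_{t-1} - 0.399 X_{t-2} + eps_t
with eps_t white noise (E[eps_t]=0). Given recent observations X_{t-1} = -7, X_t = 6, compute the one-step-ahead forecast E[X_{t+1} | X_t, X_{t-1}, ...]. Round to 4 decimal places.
E[X_{t+1} \mid \mathcal F_t] = 0.0870

For an AR(p) model X_t = c + sum_i phi_i X_{t-i} + eps_t, the
one-step-ahead conditional mean is
  E[X_{t+1} | X_t, ...] = c + sum_i phi_i X_{t+1-i}.
Substitute known values:
  E[X_{t+1} | ...] = (-0.451) * (6) + (-0.399) * (-7)
                   = 0.0870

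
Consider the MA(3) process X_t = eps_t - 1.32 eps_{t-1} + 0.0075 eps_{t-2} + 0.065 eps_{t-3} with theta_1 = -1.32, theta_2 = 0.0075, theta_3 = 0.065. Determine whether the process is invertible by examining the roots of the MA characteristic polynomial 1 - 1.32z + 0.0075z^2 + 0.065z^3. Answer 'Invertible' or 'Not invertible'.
\text{Not invertible}

The MA(q) characteristic polynomial is P(z) = 1 - 1.32z + 0.0075z^2 + 0.065z^3.
Invertibility requires all roots to lie outside the unit circle, i.e. |z| > 1 for every root.
Degree 3: look for a simple real root z0 first, then factor out (1 - z/z0) and solve the remaining quadratic.
Testing z0 = 4: P(4) = 1 + (-1.32)(4) + (0.0075)(4)^2 + (0.065)(4)^3
  = 1 + (-5.28) + (0.12) + (4.16) = 0.  So z_0 = 4 is a root, |z_0| = 4.
Divide out the factor (1 - 0.25 z) = (1 - z/z0) (since 1/z0 = 0.25):
  P(z) = (1 - 0.25 z)(1 + (-1.07) z + (-0.26) z^2)
  [check: z-coef -1.07 - (0.25) = -1.32; z^2-coef -0.26 - (0.25)(-1.07) = 0.0075; z^3-coef -(0.25)(-0.26) = 0.065.]
Remaining roots from the quadratic factor 1 + (-1.07) z + (-0.26) z^2:
  Set 1 + (-1.07) z + (-0.26) z^2 = 0, i.e. a z^2 + b z + c = 0 with a = -0.26, b = -1.07, c = 1.
  Discriminant D = b^2 - 4ac = (-1.07)^2 - 4*(-0.26)*1 = 1.1449 - (-1.04) = 2.1849.
  D >= 0, so the roots are real: z = (-b +/- sqrt(D)) / (2a) = (1.07 +/- 1.478141) / (-0.52).
    z_1 = (1.07 + 1.478141) / (-0.52) = -4.9003,   |z_1| = 4.9003.
    z_2 = (1.07 - 1.478141) / (-0.52) = 0.7849,   |z_2| = 0.7849.
Moduli of all roots: 4.0000, 4.9003, 0.7849.
All moduli strictly greater than 1? No.
Verdict: Not invertible.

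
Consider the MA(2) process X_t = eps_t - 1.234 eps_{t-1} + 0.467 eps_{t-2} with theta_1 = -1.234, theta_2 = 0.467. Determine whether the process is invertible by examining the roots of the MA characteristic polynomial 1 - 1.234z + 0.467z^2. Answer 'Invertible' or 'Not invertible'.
\text{Invertible}

The MA(q) characteristic polynomial is P(z) = 1 - 1.234z + 0.467z^2.
Invertibility requires all roots to lie outside the unit circle, i.e. |z| > 1 for every root.
Set 1 + (-1.234) z + (0.467) z^2 = 0, i.e. a z^2 + b z + c = 0 with a = 0.467, b = -1.234, c = 1.
Discriminant D = b^2 - 4ac = (-1.234)^2 - 4*(0.467)*1 = 1.522756 - (1.868) = -0.345244.
D < 0, so the roots are the complex-conjugate pair z = (-b +/- i sqrt(-D)) / (2a) = 1.3212 +/- 0.6291i.
For a conjugate pair |z|^2 = z * conj(z) = (product of roots) = c/a = 1/(0.467) = 2.141328, so |z| = sqrt(2.141328) = 1.4633 for both roots.
Moduli of all roots: 1.4633, 1.4633.
All moduli strictly greater than 1? Yes.
Verdict: Invertible.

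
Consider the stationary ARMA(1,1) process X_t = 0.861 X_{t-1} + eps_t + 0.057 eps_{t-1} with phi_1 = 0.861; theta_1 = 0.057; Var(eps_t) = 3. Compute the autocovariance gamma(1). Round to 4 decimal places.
\gamma(1) = 11.1689

Multiply the model equation by X_{t-k} and take expectations. With theta_0 = psi_0 = 1 and psi_j the MA(infinity) weights, this gives
  gamma(k) - sum_i phi_i gamma(k-i) = c_k,
  c_k = sigma^2 * sum_{j=k..q} theta_j psi_{j-k}   (c_k = 0 for k > q),
using gamma(-m) = gamma(m).
psi-weights needed (psi_j = theta_j + sum_i phi_i psi_{j-i}):
  psi_1 = theta_1 + phi_1 = 0.057 + (0.861) = 0.918
Right-hand sides:
  c_0 = sigma^2 (1 + theta_1 psi_1) = 3 * (1 + (0.057)(0.918)) = 3 * 1.052326 = 3.156978
  c_1 = sigma^2 theta_1 = 3 * (0.057) = 0.171
  c_2 = 0
Equations for k = 0 and k = 1 (AR order 1):
  gamma(0) = phi_1 gamma(1) + c_0
  gamma(1) = phi_1 gamma(0) + c_1
Substituting the second into the first: gamma(0) (1 - phi_1^2) = c_0 + phi_1 c_1, so
  gamma(0) = (c_0 + phi_1 c_1) / (1 - phi_1^2) = (3.156978 + (0.861)(0.171)) / (1 - (0.861)^2) = 3.304209 / 0.258679 = 12.773395.
  gamma(1) = phi_1 gamma(0) + c_1 = (0.861)(12.773395) + (0.171) = 11.168893.
Therefore gamma(1) = 11.1689 (to 4 decimal places).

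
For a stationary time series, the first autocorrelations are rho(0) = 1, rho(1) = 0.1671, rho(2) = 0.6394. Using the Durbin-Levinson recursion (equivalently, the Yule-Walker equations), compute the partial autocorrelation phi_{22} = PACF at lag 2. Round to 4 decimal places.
\phi_{22} = 0.6290

The PACF at lag k is phi_{kk}, the last component of the solution
to the Yule-Walker system G_k phi = r_k where
  (G_k)_{ij} = rho(|i - j|), (r_k)_i = rho(i), i,j = 1..k.
Equivalently, Durbin-Levinson gives phi_{kk} iteratively:
  phi_{11} = rho(1)
  phi_{kk} = [rho(k) - sum_{j=1..k-1} phi_{k-1,j} rho(k-j)]
            / [1 - sum_{j=1..k-1} phi_{k-1,j} rho(j)],
  phi_{k,j} = phi_{k-1,j} - phi_{kk} phi_{k-1,k-j},  j = 1..k-1.
Step k = 1:
  phi_11 = rho(1) = 0.1671.
Step k = 2:
  phi_22 = [rho(2) - phi_11 rho(1)] / [1 - phi_11 rho(1)] = [0.6394 - (0.1671)(0.1671)] / [1 - (0.1671)(0.1671)]
         = 0.61147759 / 0.97207759 = 0.629.
Therefore phi_{22} = 0.6290.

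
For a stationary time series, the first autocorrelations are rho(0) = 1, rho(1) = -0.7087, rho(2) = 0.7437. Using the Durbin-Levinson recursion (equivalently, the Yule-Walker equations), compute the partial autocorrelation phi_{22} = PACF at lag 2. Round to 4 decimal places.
\phi_{22} = 0.4851

The PACF at lag k is phi_{kk}, the last component of the solution
to the Yule-Walker system G_k phi = r_k where
  (G_k)_{ij} = rho(|i - j|), (r_k)_i = rho(i), i,j = 1..k.
Equivalently, Durbin-Levinson gives phi_{kk} iteratively:
  phi_{11} = rho(1)
  phi_{kk} = [rho(k) - sum_{j=1..k-1} phi_{k-1,j} rho(k-j)]
            / [1 - sum_{j=1..k-1} phi_{k-1,j} rho(j)],
  phi_{k,j} = phi_{k-1,j} - phi_{kk} phi_{k-1,k-j},  j = 1..k-1.
Step k = 1:
  phi_11 = rho(1) = -0.7087.
Step k = 2:
  phi_22 = [rho(2) - phi_11 rho(1)] / [1 - phi_11 rho(1)] = [0.7437 - (-0.7087)(-0.7087)] / [1 - (-0.7087)(-0.7087)]
         = 0.24144431 / 0.49774431 = 0.4851.
Therefore phi_{22} = 0.4851.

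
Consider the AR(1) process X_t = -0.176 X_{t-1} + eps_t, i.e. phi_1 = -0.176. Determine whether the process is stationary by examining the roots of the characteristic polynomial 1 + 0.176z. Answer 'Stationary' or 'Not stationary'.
\text{Stationary}

The AR(p) characteristic polynomial is P(z) = 1 + 0.176z.
Stationarity requires all roots to lie outside the unit circle, i.e. |z| > 1 for every root.
This is linear in z: 1 + (0.176) z = 0  =>  z = -1/(0.176) = -5.681818,  |z| = 5.681818.
Moduli of all roots: 5.6818.
All moduli strictly greater than 1? Yes.
Verdict: Stationary.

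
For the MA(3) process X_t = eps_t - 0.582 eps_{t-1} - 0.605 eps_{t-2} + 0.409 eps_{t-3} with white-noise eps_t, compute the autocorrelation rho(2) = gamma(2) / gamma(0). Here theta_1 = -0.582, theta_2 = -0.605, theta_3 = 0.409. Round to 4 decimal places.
\rho(2) = -0.4503

For an MA(q) process with theta_0 = 1, the autocovariance is
  gamma(k) = sigma^2 * sum_{i=0..q-k} theta_i * theta_{i+k},
and rho(k) = gamma(k) / gamma(0). Sigma^2 cancels.
  numerator   = (1)*(-0.605) + (-0.582)*(0.409) = -0.843038.
  denominator = (1)^2 + (-0.582)^2 + (-0.605)^2 + (0.409)^2 = 1.87203.
  rho(2) = -0.843038 / 1.87203 = -0.4503.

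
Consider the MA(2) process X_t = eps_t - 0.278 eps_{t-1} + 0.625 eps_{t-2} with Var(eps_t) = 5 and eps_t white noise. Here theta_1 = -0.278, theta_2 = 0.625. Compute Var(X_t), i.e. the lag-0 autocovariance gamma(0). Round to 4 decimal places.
\gamma(0) = 7.3395

For an MA(q) process X_t = eps_t + sum_i theta_i eps_{t-i} with
Var(eps_t) = sigma^2, the variance is
  gamma(0) = sigma^2 * (1 + sum_i theta_i^2).
  sum_i theta_i^2 = (-0.278)^2 + (0.625)^2 = 0.077284 + 0.390625 = 0.467909.
  gamma(0) = 5 * (1 + 0.467909) = 5 * 1.467909 = 7.339545, which rounds to 7.3395.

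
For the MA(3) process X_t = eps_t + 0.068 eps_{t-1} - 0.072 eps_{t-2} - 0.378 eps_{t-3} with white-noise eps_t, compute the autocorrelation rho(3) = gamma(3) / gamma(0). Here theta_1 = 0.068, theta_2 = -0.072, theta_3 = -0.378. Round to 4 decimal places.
\rho(3) = -0.3279

For an MA(q) process with theta_0 = 1, the autocovariance is
  gamma(k) = sigma^2 * sum_{i=0..q-k} theta_i * theta_{i+k},
and rho(k) = gamma(k) / gamma(0). Sigma^2 cancels.
  numerator   = (1)*(-0.378) = -0.378.
  denominator = (1)^2 + (0.068)^2 + (-0.072)^2 + (-0.378)^2 = 1.152692.
  rho(3) = -0.378 / 1.152692 = -0.3279.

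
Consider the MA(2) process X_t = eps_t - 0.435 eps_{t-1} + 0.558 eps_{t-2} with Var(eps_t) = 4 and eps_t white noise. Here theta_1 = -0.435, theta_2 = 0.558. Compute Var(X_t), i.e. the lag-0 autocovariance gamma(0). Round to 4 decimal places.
\gamma(0) = 6.0024

For an MA(q) process X_t = eps_t + sum_i theta_i eps_{t-i} with
Var(eps_t) = sigma^2, the variance is
  gamma(0) = sigma^2 * (1 + sum_i theta_i^2).
  sum_i theta_i^2 = (-0.435)^2 + (0.558)^2 = 0.189225 + 0.311364 = 0.500589.
  gamma(0) = 4 * (1 + 0.500589) = 4 * 1.500589 = 6.002356, which rounds to 6.0024.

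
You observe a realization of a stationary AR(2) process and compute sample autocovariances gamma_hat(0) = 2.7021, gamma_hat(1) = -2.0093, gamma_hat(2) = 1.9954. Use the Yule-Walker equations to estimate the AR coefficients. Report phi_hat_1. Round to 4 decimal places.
\hat\phi_{1} = -0.4350

The Yule-Walker equations for an AR(p) process read, in matrix form,
  Gamma_p phi = r_p,   with   (Gamma_p)_{ij} = gamma(|i - j|),
                       (r_p)_i = gamma(i),   i,j = 1..p.
Substitute the sample gammas (Toeplitz matrix and right-hand side of size 2):
  Gamma_p = [[2.7021, -2.0093], [-2.0093, 2.7021]]
  r_p     = [-2.0093, 1.9954]
Written out:
  2.7021 phi_1 - 2.0093 phi_2 = -2.0093
  -2.0093 phi_1 + 2.7021 phi_2 = 1.9954
Solve by Cramer's rule:
  det = gamma(0)^2 - gamma(1)^2 = (2.7021)^2 - (-2.0093)^2 = 7.30134441 - 4.03728649 = 3.26405792
  phi_hat_1 = [gamma(1) gamma(0) - gamma(1) gamma(2)] / det = [(-2.0093)(2.7021) - (-2.0093)(1.9954)] / 3.26405792 = -1.41997231 / 3.26405792 = -0.435
  phi_hat_2 = [gamma(0) gamma(2) - gamma(1)^2] / det = [(2.7021)(1.9954) - (-2.0093)^2] / 3.26405792 = 1.35448385 / 3.26405792 = 0.415
So phi_hat = [-0.4350, 0.4150].
Therefore phi_hat_1 = -0.4350.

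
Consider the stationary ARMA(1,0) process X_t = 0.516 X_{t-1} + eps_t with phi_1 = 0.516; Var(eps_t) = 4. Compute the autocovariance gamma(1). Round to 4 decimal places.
\gamma(1) = 2.8130

Multiply the model equation by X_{t-k} and take expectations. With theta_0 = psi_0 = 1 and psi_j the MA(infinity) weights, this gives
  gamma(k) - sum_i phi_i gamma(k-i) = c_k,
  c_k = sigma^2 * sum_{j=k..q} theta_j psi_{j-k}   (c_k = 0 for k > q),
using gamma(-m) = gamma(m).
Pure AR (q = 0): c_0 = sigma^2 = 4, c_k = 0 for k >= 1.
Equations for k = 0 and k = 1 (AR order 1):
  gamma(0) = phi_1 gamma(1) + c_0
  gamma(1) = phi_1 gamma(0) + c_1
Substituting the second into the first: gamma(0) (1 - phi_1^2) = c_0 + phi_1 c_1, so
  gamma(0) = c_0 / (1 - phi_1^2) = 4 / (1 - (0.516)^2) = 4 / 0.733744 = 5.451493.
  gamma(1) = phi_1 gamma(0) = (0.516)(5.451493) = 2.81297.
Therefore gamma(1) = 2.8130 (to 4 decimal places).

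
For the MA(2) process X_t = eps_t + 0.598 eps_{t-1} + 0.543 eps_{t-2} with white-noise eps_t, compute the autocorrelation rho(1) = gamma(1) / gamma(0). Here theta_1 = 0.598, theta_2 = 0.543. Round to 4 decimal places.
\rho(1) = 0.5584

For an MA(q) process with theta_0 = 1, the autocovariance is
  gamma(k) = sigma^2 * sum_{i=0..q-k} theta_i * theta_{i+k},
and rho(k) = gamma(k) / gamma(0). Sigma^2 cancels.
  numerator   = (1)*(0.598) + (0.598)*(0.543) = 0.922714.
  denominator = (1)^2 + (0.598)^2 + (0.543)^2 = 1.652453.
  rho(1) = 0.922714 / 1.652453 = 0.5584.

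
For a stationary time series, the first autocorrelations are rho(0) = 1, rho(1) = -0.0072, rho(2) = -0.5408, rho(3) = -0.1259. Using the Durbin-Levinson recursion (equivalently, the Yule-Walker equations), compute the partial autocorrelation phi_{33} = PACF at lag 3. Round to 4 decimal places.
\phi_{33} = -0.1920

The PACF at lag k is phi_{kk}, the last component of the solution
to the Yule-Walker system G_k phi = r_k where
  (G_k)_{ij} = rho(|i - j|), (r_k)_i = rho(i), i,j = 1..k.
Equivalently, Durbin-Levinson gives phi_{kk} iteratively:
  phi_{11} = rho(1)
  phi_{kk} = [rho(k) - sum_{j=1..k-1} phi_{k-1,j} rho(k-j)]
            / [1 - sum_{j=1..k-1} phi_{k-1,j} rho(j)],
  phi_{k,j} = phi_{k-1,j} - phi_{kk} phi_{k-1,k-j},  j = 1..k-1.
Step k = 1:
  phi_11 = rho(1) = -0.0072.
Step k = 2:
  phi_22 = [rho(2) - phi_11 rho(1)] / [1 - phi_11 rho(1)] = [-0.5408 - (-0.0072)(-0.0072)] / [1 - (-0.0072)(-0.0072)]
         = -0.54085184 / 0.99994816 = -0.54088.
  Update: phi_21 = phi_11 - phi_22 phi_11 = -0.0072 - (-0.54088)(-0.0072) = -0.011094.
Step k = 3:
  phi_33 = [rho(3) - phi_21 rho(2) - phi_22 rho(1)] / [1 - phi_21 rho(1) - phi_22 rho(2)]
    numerator   = -0.1259 - (-0.011094)(-0.5408) - (-0.54088)(-0.0072) = -0.13579415
    denominator = 1 - (-0.011094)(-0.0072) - (-0.54088)(-0.5408) = 0.70741228
  phi_33 = -0.13579415 / 0.70741228 = -0.192.
Therefore phi_{33} = -0.1920.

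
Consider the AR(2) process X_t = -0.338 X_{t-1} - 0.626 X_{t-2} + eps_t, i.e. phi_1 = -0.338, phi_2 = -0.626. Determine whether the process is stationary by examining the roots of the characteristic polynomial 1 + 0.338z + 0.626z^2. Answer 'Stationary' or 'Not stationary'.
\text{Stationary}

The AR(p) characteristic polynomial is P(z) = 1 + 0.338z + 0.626z^2.
Stationarity requires all roots to lie outside the unit circle, i.e. |z| > 1 for every root.
Set 1 + (0.338) z + (0.626) z^2 = 0, i.e. a z^2 + b z + c = 0 with a = 0.626, b = 0.338, c = 1.
Discriminant D = b^2 - 4ac = (0.338)^2 - 4*(0.626)*1 = 0.114244 - (2.504) = -2.389756.
D < 0, so the roots are the complex-conjugate pair z = (-b +/- i sqrt(-D)) / (2a) = -0.27 +/- 1.2347i.
For a conjugate pair |z|^2 = z * conj(z) = (product of roots) = c/a = 1/(0.626) = 1.597444, so |z| = sqrt(1.597444) = 1.2639 for both roots.
Moduli of all roots: 1.2639, 1.2639.
All moduli strictly greater than 1? Yes.
Verdict: Stationary.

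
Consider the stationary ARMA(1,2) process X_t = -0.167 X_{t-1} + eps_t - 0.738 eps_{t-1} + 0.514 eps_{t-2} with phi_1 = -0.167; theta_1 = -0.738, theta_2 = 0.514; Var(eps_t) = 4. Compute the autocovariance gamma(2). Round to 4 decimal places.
\gamma(2) = 3.1134

Multiply the model equation by X_{t-k} and take expectations. With theta_0 = psi_0 = 1 and psi_j the MA(infinity) weights, this gives
  gamma(k) - sum_i phi_i gamma(k-i) = c_k,
  c_k = sigma^2 * sum_{j=k..q} theta_j psi_{j-k}   (c_k = 0 for k > q),
using gamma(-m) = gamma(m).
psi-weights needed (psi_j = theta_j + sum_i phi_i psi_{j-i}):
  psi_1 = theta_1 + phi_1 = -0.738 + (-0.167) = -0.905
  psi_2 = theta_2 + phi_1 psi_1 = 0.514 + (-0.167)(-0.905) = 0.665135
Right-hand sides:
  c_0 = sigma^2 (1 + theta_1 psi_1 + theta_2 psi_2) = 4 * (1 + (-0.738)(-0.905) + (0.514)(0.665135)) = 4 * 2.009769 = 8.039078
  c_1 = sigma^2 (theta_1 + theta_2 psi_1) = 4 * (-0.738 + (0.514)(-0.905)) = -4.81268
  c_2 = sigma^2 theta_2 = 4 * (0.514) = 2.056
Equations for k = 0 and k = 1 (AR order 1):
  gamma(0) = phi_1 gamma(1) + c_0
  gamma(1) = phi_1 gamma(0) + c_1
Substituting the second into the first: gamma(0) (1 - phi_1^2) = c_0 + phi_1 c_1, so
  gamma(0) = (c_0 + phi_1 c_1) / (1 - phi_1^2) = (8.039078 + (-0.167)(-4.81268)) / (1 - (-0.167)^2) = 8.842795 / 0.972111 = 9.096487.
  gamma(1) = phi_1 gamma(0) + c_1 = (-0.167)(9.096487) + (-4.81268) = -6.331793.
For k = 2: gamma(2) = phi_1 gamma(1) + c_2
  = (-0.167)(-6.331793) + (2.056) = 3.113409.
Therefore gamma(2) = 3.1134 (to 4 decimal places).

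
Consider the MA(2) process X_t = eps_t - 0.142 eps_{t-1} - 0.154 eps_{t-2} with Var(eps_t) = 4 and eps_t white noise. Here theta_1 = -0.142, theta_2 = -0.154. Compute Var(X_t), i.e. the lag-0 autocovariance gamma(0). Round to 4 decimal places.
\gamma(0) = 4.1755

For an MA(q) process X_t = eps_t + sum_i theta_i eps_{t-i} with
Var(eps_t) = sigma^2, the variance is
  gamma(0) = sigma^2 * (1 + sum_i theta_i^2).
  sum_i theta_i^2 = (-0.142)^2 + (-0.154)^2 = 0.020164 + 0.023716 = 0.04388.
  gamma(0) = 4 * (1 + 0.04388) = 4 * 1.04388 = 4.17552, which rounds to 4.1755.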